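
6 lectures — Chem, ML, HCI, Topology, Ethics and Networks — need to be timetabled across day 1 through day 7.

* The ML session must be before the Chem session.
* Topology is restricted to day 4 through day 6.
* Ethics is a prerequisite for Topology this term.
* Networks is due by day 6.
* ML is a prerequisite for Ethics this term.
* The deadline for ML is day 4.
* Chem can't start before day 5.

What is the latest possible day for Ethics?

Precedence pushes Ethics to at least day 2; downstream work caps Ethics at day 5.
Ethics at day 5 is achievable: Networks in day 1, HCI in day 1, Ethics in day 5, Chem in day 5, Topology in day 6, ML in day 1.

day 5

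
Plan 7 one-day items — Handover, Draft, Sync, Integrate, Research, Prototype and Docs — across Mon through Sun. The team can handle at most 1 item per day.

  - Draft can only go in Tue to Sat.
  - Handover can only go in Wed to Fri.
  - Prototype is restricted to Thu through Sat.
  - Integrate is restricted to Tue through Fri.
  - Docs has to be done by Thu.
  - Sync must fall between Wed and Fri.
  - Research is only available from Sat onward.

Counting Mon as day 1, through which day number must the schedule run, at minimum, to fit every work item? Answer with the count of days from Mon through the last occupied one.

7

With at most 1 per day and 7 work items, at least 7 days are needed.
Research can't be placed before Sat — that is day 6 counting from Mon — so the schedule must run through at least 6 days.
7 works (last occupied day: Sun): for example Research -> Sun; Prototype -> Fri; Draft -> Sat; Integrate -> Tue; Handover -> Wed; Sync -> Thu; Docs -> Mon.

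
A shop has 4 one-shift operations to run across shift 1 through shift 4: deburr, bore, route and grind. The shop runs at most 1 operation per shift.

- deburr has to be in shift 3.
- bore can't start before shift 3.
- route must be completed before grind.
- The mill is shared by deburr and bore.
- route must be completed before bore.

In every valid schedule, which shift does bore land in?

bore's window is shift 3–shift 4.
deburr is fixed at shift 3, and bore can't share a shift with deburr.
So bore must be shift 4.

shift 4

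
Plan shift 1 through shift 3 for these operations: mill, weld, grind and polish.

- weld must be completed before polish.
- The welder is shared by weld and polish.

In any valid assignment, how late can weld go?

Downstream work caps weld at shift 2.
weld at shift 2 is achievable: grind=shift 1; polish=shift 3; mill=shift 1; weld=shift 2.

shift 2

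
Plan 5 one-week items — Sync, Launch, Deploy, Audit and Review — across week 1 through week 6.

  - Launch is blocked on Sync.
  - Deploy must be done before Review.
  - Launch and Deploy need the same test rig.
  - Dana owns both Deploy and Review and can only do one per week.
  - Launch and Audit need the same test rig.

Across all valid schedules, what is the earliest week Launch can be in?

week 2

Precedence pushes Launch to at least week 2.
Launch at week 2 is achievable: Review=week 2; Sync=week 1; Launch=week 2; Audit=week 1; Deploy=week 1.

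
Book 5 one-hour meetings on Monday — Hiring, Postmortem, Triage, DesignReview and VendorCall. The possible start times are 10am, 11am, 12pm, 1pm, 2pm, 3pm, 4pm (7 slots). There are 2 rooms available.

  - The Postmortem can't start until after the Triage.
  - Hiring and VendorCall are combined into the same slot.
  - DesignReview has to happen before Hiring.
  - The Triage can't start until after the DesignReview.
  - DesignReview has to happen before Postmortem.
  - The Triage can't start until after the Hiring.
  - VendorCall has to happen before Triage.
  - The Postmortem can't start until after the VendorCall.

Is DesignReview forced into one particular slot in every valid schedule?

No

DesignReview can be 10am (e.g. Triage=12pm, Postmortem=1pm, DesignReview=10am, VendorCall=11am, Hiring=11am) or 11am (e.g. Postmortem -> 2pm, DesignReview -> 11am, VendorCall -> 12pm, Hiring -> 12pm, Triage -> 1pm).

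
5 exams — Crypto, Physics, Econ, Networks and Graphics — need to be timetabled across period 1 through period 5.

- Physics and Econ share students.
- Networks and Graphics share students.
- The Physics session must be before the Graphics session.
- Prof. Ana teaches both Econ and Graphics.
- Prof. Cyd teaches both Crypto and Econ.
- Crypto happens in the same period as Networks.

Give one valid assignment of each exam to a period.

Crypto=period 1; Graphics=period 2; Econ=period 3; Networks=period 1; Physics=period 1

Checking: Physics(period 1) before Graphics(period 2); Physics(period 1) != Econ(period 3); Networks(period 1) != Graphics(period 2); Econ(period 3) != Graphics(period 2); Crypto(period 1) != Econ(period 3); Crypto = Networks = period 1.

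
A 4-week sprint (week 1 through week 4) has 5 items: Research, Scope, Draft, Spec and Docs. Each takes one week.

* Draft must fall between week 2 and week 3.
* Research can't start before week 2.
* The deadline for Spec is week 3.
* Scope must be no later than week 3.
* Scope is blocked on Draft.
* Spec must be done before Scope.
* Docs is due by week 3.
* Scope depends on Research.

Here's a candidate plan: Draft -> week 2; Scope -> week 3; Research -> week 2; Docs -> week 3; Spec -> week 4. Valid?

No. The deadline for Spec is week 3 is not satisfied.

Research can't start before week 2 — holds.
The deadline for Spec is week 3 — violated.
Scope depends on Research — holds.
Spec must be done before Scope — violated.
Scope must be no later than week 3 — holds.
Draft must fall between week 2 and week 3 — holds.
Scope is blocked on Draft — holds.
Docs is due by week 3 — holds.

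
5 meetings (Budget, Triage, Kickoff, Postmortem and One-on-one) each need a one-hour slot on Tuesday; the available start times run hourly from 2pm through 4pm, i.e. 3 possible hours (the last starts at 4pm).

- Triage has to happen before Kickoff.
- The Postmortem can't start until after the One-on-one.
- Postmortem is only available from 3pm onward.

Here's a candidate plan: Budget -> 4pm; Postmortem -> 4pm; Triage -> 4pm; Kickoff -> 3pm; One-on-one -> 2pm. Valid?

The Postmortem can't start until after the One-on-one — holds.
Triage has to happen before Kickoff — violated.
Postmortem is only available from 3pm onward — holds.

Invalid. Triage has to happen before Kickoff.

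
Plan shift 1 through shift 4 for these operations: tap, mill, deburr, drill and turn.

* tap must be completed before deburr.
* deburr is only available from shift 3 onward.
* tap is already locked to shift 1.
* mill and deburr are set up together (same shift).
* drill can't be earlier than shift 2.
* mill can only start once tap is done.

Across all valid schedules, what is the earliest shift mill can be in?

shift 3

Mill must be in the same shift as deburr, which can't be before shift 3, so mill is at least shift 3.
mill at shift 3 is achievable: drill in shift 2; deburr in shift 3; mill in shift 3; tap in shift 1; turn in shift 1.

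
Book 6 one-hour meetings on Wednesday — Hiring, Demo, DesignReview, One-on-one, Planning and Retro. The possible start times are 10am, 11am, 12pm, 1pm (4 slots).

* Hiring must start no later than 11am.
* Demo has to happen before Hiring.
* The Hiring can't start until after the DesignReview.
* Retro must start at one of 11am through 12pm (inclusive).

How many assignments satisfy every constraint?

Splitting on One-on-one: it can be 10am (8), 11am (8), 12pm (8), 1pm (8). Listing each branch's schedules as (Hiring, Demo, DesignReview, Planning, Retro):
One-on-one=10am: (11am,10am,10am,10am,11am) (11am,10am,10am,10am,12pm) (11am,10am,10am,11am,11am) (11am,10am,10am,11am,12pm) (11am,10am,10am,12pm,11am) (11am,10am,10am,12pm,12pm) (11am,10am,10am,1pm,11am) (11am,10am,10am,1pm,12pm) — 8.
One-on-one=11am: (11am,10am,10am,10am,11am) (11am,10am,10am,10am,12pm) (11am,10am,10am,11am,11am) (11am,10am,10am,11am,12pm) (11am,10am,10am,12pm,11am) (11am,10am,10am,12pm,12pm) (11am,10am,10am,1pm,11am) (11am,10am,10am,1pm,12pm) — 8.
One-on-one=12pm: (11am,10am,10am,10am,11am) (11am,10am,10am,10am,12pm) (11am,10am,10am,11am,11am) (11am,10am,10am,11am,12pm) (11am,10am,10am,12pm,11am) (11am,10am,10am,12pm,12pm) (11am,10am,10am,1pm,11am) (11am,10am,10am,1pm,12pm) — 8.
One-on-one=1pm: (11am,10am,10am,10am,11am) (11am,10am,10am,10am,12pm) (11am,10am,10am,11am,11am) (11am,10am,10am,11am,12pm) (11am,10am,10am,12pm,11am) (11am,10am,10am,12pm,12pm) (11am,10am,10am,1pm,11am) (11am,10am,10am,1pm,12pm) — 8.
Summing: 8 + 8 + 8 + 8 = 32.

32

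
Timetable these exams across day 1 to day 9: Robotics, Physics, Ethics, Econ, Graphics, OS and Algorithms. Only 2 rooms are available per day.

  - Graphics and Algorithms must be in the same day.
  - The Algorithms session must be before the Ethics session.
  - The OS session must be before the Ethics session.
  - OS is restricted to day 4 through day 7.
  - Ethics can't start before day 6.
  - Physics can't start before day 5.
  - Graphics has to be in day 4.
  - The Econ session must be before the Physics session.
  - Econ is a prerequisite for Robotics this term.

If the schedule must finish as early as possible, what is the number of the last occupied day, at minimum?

day 6

The precedence chain requires at least 2 distinct days.
With at most 2 per day and 7 exams, at least 4 days are needed.
Ethics can't be placed before day 6, so the schedule must run through at least day 6.
6 works (last occupied day: day 6): for example OS=day 5; Robotics=day 2; Algorithms=day 4; Physics=day 5; Graphics=day 4; Econ=day 1; Ethics=day 6.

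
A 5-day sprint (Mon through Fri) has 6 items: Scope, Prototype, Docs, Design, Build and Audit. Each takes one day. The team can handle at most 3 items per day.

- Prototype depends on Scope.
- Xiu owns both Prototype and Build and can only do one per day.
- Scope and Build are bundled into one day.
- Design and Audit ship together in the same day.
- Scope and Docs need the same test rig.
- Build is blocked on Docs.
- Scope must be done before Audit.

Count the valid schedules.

Splitting on Scope: it can be Tue (9), Wed (8), Thu (3). Listing each branch's schedules as (Prototype, Docs, Design, Build, Audit):
Scope=Tue: (Wed,Mon,Wed,Tue,Wed) (Wed,Mon,Thu,Tue,Thu) (Wed,Mon,Fri,Tue,Fri) (Thu,Mon,Wed,Tue,Wed) (Thu,Mon,Thu,Tue,Thu) (Thu,Mon,Fri,Tue,Fri) (Fri,Mon,Wed,Tue,Wed) (Fri,Mon,Thu,Tue,Thu) (Fri,Mon,Fri,Tue,Fri) — 9.
Scope=Wed: (Thu,Mon,Thu,Wed,Thu) (Thu,Mon,Fri,Wed,Fri) (Thu,Tue,Thu,Wed,Thu) (Thu,Tue,Fri,Wed,Fri) (Fri,Mon,Thu,Wed,Thu) (Fri,Mon,Fri,Wed,Fri) (Fri,Tue,Thu,Wed,Thu) (Fri,Tue,Fri,Wed,Fri) — 8.
Scope=Thu: (Fri,Mon,Fri,Thu,Fri) (Fri,Tue,Fri,Thu,Fri) (Fri,Wed,Fri,Thu,Fri) — 3.
Summing: 9 + 8 + 3 = 20.

20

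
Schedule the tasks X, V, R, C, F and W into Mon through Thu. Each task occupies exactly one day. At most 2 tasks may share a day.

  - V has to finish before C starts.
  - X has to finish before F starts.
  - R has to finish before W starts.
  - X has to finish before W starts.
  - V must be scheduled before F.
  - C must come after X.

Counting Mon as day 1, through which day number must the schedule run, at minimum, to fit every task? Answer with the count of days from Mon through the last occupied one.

3

The precedence chain requires at least 2 distinct days.
With at most 2 per day and 6 tasks, at least 3 days are needed.
3 works (last occupied day: Wed): for example V -> Mon, W -> Wed, X -> Mon, R -> Tue, C -> Tue, F -> Wed.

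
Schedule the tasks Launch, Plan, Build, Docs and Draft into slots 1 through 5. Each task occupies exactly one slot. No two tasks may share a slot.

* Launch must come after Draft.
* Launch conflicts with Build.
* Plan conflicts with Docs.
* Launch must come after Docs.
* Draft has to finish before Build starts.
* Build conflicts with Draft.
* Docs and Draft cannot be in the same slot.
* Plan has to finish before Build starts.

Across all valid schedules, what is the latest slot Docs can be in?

4

Downstream work caps Docs at 4.
Docs at 4 is achievable: Build -> 3; Draft -> 1; Docs -> 4; Plan -> 2; Launch -> 5.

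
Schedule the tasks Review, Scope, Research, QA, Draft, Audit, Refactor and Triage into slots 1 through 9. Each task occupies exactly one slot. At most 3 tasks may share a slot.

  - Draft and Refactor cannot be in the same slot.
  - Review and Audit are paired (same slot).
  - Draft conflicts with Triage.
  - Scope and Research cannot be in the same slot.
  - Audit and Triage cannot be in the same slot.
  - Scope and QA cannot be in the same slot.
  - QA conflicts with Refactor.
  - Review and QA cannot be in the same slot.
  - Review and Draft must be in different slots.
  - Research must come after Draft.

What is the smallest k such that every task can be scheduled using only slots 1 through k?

The precedence chain requires at least 2 distinct slots.
With at most 3 per slot and 8 tasks, at least 3 slots are needed.
3 works (last occupied slot: 3): for example Scope -> 3; Research -> 2; QA -> 1; Audit -> 2; Draft -> 1; Refactor -> 3; Triage -> 3; Review -> 2.

3 slots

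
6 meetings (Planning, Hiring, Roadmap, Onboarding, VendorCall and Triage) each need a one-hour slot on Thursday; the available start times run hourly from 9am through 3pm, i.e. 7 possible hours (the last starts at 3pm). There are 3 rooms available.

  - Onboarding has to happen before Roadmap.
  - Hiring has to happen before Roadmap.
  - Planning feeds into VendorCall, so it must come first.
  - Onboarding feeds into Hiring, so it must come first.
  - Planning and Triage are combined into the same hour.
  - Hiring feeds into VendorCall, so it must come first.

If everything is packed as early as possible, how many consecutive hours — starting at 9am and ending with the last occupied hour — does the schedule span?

The precedence chain requires at least 3 distinct hours.
With at most 3 per hour and 6 meetings, at least 2 hours are needed.
3 works (last occupied hour: 11am): for example VendorCall in 11am, Onboarding in 9am, Hiring in 10am, Triage in 9am, Roadmap in 11am, Planning in 9am.

3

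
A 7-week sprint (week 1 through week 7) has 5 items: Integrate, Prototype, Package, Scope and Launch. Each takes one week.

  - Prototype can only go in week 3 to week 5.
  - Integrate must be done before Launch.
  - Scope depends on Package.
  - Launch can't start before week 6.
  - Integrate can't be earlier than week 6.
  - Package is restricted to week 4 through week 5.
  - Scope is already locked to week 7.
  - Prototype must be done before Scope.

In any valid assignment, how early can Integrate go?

week 6

Integrate is available from week 6; downstream work caps Integrate at week 6.
Integrate at week 6 is achievable: Integrate=week 6, Scope=week 7, Launch=week 7, Prototype=week 3, Package=week 4.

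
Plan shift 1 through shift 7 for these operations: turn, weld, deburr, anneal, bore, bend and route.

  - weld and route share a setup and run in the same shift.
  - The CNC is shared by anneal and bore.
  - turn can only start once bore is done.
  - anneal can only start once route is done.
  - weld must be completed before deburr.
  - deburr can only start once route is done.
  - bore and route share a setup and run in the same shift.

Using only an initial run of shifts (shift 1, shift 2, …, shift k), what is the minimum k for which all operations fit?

2

The precedence chain requires at least 2 distinct shifts.
2 works (last occupied shift: shift 2): for example bore -> shift 1; route -> shift 1; deburr -> shift 2; weld -> shift 1; anneal -> shift 2; bend -> shift 1; turn -> shift 2.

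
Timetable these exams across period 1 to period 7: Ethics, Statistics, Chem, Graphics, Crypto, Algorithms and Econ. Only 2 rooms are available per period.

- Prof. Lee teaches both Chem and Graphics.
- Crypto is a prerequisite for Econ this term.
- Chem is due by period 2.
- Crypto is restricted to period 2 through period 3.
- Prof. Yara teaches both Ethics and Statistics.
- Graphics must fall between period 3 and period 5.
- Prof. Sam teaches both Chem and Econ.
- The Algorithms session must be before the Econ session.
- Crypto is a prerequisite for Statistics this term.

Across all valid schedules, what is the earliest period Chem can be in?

period 1

Chem's own window allows nothing later than period 2.
Chem at period 1 is achievable: Crypto=period 2; Econ=period 3; Ethics=period 2; Algorithms=period 1; Graphics=period 3; Statistics=period 4; Chem=period 1.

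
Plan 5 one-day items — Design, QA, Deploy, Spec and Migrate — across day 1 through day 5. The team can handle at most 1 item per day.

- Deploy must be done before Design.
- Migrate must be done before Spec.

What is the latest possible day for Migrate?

Downstream work caps Migrate at day 4.
Migrate at day 4 is achievable: Spec in day 5, Deploy in day 1, QA in day 3, Migrate in day 4, Design in day 2.

day 4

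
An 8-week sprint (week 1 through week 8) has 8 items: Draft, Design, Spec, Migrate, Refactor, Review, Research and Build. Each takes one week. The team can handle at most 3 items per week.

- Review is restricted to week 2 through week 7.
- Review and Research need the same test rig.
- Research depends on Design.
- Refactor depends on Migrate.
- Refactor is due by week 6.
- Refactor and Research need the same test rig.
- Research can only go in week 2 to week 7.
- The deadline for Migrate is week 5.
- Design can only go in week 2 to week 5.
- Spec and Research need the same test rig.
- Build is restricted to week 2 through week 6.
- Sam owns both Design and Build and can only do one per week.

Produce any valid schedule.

Build -> week 3; Research -> week 3; Spec -> week 1; Migrate -> week 1; Draft -> week 1; Refactor -> week 2; Design -> week 2; Review -> week 2

Checking: Migrate(week 1) before Refactor(week 2); Design(week 2) before Research(week 3); Review(week 2) != Research(week 3); Design(week 2) != Build(week 3); Refactor(week 2) != Research(week 3); Spec(week 1) != Research(week 3); Design=week 2 in [week 2,week 5]; Build=week 3 in [week 2,week 6]; Review=week 2 in [week 2,week 7]; Refactor=week 2 in [week 1,week 6]; Research=week 3 in [week 2,week 7]; Migrate=week 1 in [week 1,week 5]; max 3 per week (cap 3).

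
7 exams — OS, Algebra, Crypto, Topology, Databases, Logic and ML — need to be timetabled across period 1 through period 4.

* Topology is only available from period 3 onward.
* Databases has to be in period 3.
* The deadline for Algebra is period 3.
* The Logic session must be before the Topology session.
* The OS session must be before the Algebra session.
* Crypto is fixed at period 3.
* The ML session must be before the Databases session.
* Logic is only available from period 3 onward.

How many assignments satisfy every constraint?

Splitting on OS: it can be period 1 (4), period 2 (2). Listing each branch's schedules as (Algebra, Crypto, Topology, Databases, Logic, ML) by period number:
OS=period 1: (2,3,4,3,3,1) (2,3,4,3,3,2) (3,3,4,3,3,1) (3,3,4,3,3,2) — 4.
OS=period 2: (3,3,4,3,3,1) (3,3,4,3,3,2) — 2.
Summing: 4 + 2 = 6.

6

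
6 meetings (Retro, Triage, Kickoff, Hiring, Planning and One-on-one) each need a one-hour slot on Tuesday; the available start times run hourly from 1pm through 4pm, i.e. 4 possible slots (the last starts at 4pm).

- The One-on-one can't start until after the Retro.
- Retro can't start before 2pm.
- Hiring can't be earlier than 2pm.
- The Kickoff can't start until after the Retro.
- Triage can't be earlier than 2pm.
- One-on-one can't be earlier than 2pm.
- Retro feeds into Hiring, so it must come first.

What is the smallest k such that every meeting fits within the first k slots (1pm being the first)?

The precedence chain requires at least 2 distinct slots.
Propagating the time windows through the other constraints, Kickoff can't land before 3pm — that is slot 3 counting from 1pm — so the schedule must run through at least 3 slots.
3 works (last occupied slot: 3pm): for example Retro=2pm; Triage=2pm; Kickoff=3pm; One-on-one=3pm; Planning=1pm; Hiring=3pm.

3 slots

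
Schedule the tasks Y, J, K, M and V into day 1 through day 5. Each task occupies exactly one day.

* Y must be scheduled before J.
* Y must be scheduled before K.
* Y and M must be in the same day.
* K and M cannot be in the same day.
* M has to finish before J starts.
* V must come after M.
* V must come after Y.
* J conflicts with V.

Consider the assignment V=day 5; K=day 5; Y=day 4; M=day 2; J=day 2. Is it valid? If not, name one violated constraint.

No — it violates: Y must be scheduled before J

M has to finish before J starts — violated.
Y and M must be in the same day — violated.
V must come after M — holds.
Y must be scheduled before J — violated.
J conflicts with V — holds.
V must come after Y — holds.
K and M cannot be in the same day — holds.
Y must be scheduled before K — holds.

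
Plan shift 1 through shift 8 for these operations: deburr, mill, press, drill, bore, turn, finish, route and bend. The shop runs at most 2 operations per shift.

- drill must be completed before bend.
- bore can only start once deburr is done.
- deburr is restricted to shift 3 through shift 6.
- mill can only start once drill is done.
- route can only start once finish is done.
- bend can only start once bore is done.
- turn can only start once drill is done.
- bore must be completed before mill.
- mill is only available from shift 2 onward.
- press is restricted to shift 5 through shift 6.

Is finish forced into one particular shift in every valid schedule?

finish can be shift 1 (e.g. deburr=shift 3, route=shift 2, bore=shift 4, mill=shift 5, drill=shift 1, finish=shift 1, turn=shift 2, bend=shift 6, press=shift 5) or shift 2 (e.g. bore -> shift 4, mill -> shift 5, route -> shift 3, bend -> shift 6, press -> shift 5, finish -> shift 2, deburr -> shift 3, drill -> shift 1, turn -> shift 2).

No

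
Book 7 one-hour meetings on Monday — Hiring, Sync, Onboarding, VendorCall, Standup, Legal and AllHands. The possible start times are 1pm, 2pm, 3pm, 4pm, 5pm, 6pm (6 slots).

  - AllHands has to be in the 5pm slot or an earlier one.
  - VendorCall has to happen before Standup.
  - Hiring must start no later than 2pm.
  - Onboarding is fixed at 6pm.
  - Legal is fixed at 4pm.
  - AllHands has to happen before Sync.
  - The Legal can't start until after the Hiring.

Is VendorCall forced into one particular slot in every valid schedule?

VendorCall can be 1pm (e.g. Onboarding -> 6pm, Legal -> 4pm, Sync -> 2pm, Hiring -> 1pm, Standup -> 2pm, AllHands -> 1pm, VendorCall -> 1pm) or 2pm (e.g. Onboarding=6pm; AllHands=1pm; Legal=4pm; Standup=3pm; Sync=2pm; Hiring=1pm; VendorCall=2pm).

No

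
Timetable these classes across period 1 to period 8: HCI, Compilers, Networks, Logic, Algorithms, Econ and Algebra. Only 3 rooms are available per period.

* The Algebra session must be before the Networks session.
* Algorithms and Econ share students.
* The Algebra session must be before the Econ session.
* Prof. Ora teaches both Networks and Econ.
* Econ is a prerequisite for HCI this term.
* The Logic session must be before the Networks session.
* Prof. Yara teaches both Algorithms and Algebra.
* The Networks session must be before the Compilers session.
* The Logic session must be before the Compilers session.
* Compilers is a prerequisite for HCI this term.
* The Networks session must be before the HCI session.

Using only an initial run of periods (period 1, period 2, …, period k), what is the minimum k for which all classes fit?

4 periods

The precedence chain requires at least 4 distinct periods.
With at most 3 per period and 7 classes, at least 3 periods are needed.
4 works (last occupied period: period 4): for example Algorithms in period 2, Compilers in period 3, Logic in period 1, Econ in period 3, Networks in period 2, HCI in period 4, Algebra in period 1.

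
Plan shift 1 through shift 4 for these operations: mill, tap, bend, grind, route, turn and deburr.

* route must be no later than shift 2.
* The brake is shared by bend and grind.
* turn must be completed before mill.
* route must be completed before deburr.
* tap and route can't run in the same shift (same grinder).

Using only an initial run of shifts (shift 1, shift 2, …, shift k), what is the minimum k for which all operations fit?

The precedence chain requires at least 2 distinct shifts.
2 works (last occupied shift: shift 2): for example tap -> shift 2, route -> shift 1, deburr -> shift 2, turn -> shift 1, grind -> shift 2, mill -> shift 2, bend -> shift 1.

2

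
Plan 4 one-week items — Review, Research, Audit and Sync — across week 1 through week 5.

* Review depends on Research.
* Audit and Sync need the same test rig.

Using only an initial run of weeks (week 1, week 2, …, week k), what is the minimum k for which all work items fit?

The precedence chain requires at least 2 distinct weeks.
2 works (last occupied week: week 2): for example Review -> week 2; Sync -> week 2; Research -> week 1; Audit -> week 1.

2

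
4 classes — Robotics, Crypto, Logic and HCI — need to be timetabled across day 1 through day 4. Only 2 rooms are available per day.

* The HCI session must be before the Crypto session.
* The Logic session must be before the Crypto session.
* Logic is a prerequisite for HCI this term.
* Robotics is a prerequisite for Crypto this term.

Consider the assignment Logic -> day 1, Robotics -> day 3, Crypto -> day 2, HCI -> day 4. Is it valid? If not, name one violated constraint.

No — it violates: The HCI session must be before the Crypto session

Robotics is a prerequisite for Crypto this term — violated.
Only 2 rooms are available per day — holds.
The HCI session must be before the Crypto session — violated.
The Logic session must be before the Crypto session — holds.
Logic is a prerequisite for HCI this term — holds.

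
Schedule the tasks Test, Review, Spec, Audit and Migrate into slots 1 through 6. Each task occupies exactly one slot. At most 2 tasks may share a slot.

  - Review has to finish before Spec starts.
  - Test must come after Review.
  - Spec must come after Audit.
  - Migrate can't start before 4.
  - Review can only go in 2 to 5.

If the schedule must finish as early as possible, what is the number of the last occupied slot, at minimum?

4

The precedence chain requires at least 2 distinct slots.
With at most 2 per slot and 5 tasks, at least 3 slots are needed.
Migrate can't be placed before 4, so the schedule must run through at least slot 4.
4 works (last occupied slot: 4): for example Test -> 3, Migrate -> 4, Spec -> 3, Audit -> 1, Review -> 2.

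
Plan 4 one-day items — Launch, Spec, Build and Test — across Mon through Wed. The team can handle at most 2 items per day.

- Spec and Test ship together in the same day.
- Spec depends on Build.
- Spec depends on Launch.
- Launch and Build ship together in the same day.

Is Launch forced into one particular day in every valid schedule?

Launch can be Mon (e.g. Spec in Tue; Test in Tue; Launch in Mon; Build in Mon) or Tue (e.g. Spec in Wed, Launch in Tue, Build in Tue, Test in Wed).

No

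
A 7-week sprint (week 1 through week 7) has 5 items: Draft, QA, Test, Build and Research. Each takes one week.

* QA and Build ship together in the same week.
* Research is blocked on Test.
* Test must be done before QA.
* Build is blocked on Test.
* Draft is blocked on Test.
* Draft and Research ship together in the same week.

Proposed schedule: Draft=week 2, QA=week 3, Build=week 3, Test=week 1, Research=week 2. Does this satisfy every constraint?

Draft is blocked on Test — holds.
Draft and Research ship together in the same week — holds.
QA and Build ship together in the same week — holds.
Research is blocked on Test — holds.
Build is blocked on Test — holds.
Test must be done before QA — holds.

Yes, all constraints hold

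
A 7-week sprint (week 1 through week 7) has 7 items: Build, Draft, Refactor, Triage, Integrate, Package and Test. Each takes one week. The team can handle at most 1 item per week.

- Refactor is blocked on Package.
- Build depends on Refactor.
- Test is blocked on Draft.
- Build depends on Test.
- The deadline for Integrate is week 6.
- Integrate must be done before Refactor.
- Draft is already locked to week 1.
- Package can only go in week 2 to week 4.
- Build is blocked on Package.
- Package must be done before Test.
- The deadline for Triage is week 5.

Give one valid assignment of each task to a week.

Draft in week 1; Triage in week 3; Test in week 6; Build in week 7; Package in week 2; Integrate in week 4; Refactor in week 5

Checking: Package(week 2) before Build(week 7); Integrate(week 4) before Refactor(week 5); Package(week 2) before Refactor(week 5); Test(week 6) before Build(week 7); Package(week 2) before Test(week 6); Draft(week 1) before Test(week 6); Refactor(week 5) before Build(week 7); Draft=week 1 in [week 1,week 1]; Integrate=week 4 in [week 1,week 6]; Triage=week 3 in [week 1,week 5]; Package=week 2 in [week 2,week 4]; max 1 per week (cap 1).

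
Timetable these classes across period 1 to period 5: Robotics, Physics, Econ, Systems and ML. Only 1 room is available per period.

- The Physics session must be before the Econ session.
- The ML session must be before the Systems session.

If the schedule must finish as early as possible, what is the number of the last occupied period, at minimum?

5

The precedence chain requires at least 2 distinct periods.
With at most 1 per period and 5 classes, at least 5 periods are needed.
5 works (last occupied period: period 5): for example Systems -> period 4; Econ -> period 2; ML -> period 3; Physics -> period 1; Robotics -> period 5.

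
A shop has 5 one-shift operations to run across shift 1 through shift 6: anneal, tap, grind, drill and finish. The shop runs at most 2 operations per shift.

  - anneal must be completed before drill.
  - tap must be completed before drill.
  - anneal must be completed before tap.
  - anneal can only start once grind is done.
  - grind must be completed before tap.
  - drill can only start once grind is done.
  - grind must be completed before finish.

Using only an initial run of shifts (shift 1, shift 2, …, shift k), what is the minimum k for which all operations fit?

The precedence chain requires at least 4 distinct shifts.
With at most 2 per shift and 5 operations, at least 3 shifts are needed.
4 works (last occupied shift: shift 4): for example anneal -> shift 2; tap -> shift 3; grind -> shift 1; drill -> shift 4; finish -> shift 2.

4 shifts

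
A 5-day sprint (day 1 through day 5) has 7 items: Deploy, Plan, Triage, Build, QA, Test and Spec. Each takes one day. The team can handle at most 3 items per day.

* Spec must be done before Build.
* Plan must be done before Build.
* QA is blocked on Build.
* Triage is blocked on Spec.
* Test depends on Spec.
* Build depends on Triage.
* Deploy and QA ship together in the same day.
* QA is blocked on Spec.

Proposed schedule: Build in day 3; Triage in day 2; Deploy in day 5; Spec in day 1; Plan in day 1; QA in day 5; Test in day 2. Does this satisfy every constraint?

Yes

The team can handle at most 3 items per day — holds.
Plan must be done before Build — holds.
QA is blocked on Spec — holds.
Spec must be done before Build — holds.
Test depends on Spec — holds.
Triage is blocked on Spec — holds.
Build depends on Triage — holds.
Deploy and QA ship together in the same day — holds.
QA is blocked on Build — holds.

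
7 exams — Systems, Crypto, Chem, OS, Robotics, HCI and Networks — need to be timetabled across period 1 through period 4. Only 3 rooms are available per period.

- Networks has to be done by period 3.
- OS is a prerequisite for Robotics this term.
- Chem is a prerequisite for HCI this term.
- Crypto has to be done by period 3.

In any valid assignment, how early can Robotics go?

period 2

Precedence pushes Robotics to at least period 2.
Robotics at period 2 is achievable: HCI in period 3, Chem in period 2, Crypto in period 1, Robotics in period 2, Systems in period 2, Networks in period 1, OS in period 1.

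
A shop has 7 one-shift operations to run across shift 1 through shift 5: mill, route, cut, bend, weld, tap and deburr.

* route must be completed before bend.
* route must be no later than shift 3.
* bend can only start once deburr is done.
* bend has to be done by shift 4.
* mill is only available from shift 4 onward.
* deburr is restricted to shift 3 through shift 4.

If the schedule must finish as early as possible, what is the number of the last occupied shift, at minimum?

The precedence chain requires at least 2 distinct shifts.
mill can't be placed before shift 4, so the schedule must run through at least shift 4.
4 works (last occupied shift: shift 4): for example cut in shift 1; route in shift 1; mill in shift 4; tap in shift 1; weld in shift 1; deburr in shift 3; bend in shift 4.

4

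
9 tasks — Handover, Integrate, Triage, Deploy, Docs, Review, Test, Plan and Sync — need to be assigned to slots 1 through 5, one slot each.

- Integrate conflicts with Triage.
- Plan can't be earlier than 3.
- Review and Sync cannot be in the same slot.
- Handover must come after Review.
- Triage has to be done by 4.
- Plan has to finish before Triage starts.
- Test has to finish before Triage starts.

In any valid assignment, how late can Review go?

Downstream work caps Review at 4.
Review at 4 is achievable: Deploy -> 1; Integrate -> 1; Docs -> 1; Triage -> 4; Plan -> 3; Sync -> 1; Review -> 4; Handover -> 5; Test -> 1.

4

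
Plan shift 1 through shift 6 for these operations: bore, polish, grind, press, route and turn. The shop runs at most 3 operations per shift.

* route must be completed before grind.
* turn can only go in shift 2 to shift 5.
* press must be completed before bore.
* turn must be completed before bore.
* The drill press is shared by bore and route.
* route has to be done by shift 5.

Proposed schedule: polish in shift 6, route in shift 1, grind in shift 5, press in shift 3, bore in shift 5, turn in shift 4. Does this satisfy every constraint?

route has to be done by shift 5 — holds.
turn can only go in shift 2 to shift 5 — holds.
The drill press is shared by bore and route — holds.
press must be completed before bore — holds.
The shop runs at most 3 operations per shift — holds.
route must be completed before grind — holds.
turn must be completed before bore — holds.

Yes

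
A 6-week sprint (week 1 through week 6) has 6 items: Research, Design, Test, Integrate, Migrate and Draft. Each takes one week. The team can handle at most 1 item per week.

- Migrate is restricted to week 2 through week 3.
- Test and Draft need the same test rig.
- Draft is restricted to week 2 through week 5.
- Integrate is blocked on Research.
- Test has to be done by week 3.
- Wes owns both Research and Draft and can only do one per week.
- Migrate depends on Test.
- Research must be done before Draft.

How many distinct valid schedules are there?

15

Splitting on Research: it can be week 1 (4), week 2 (4), week 3 (4), week 4 (3). Listing each branch's schedules as (Design, Test, Integrate, Migrate, Draft) by week number:
Research=week 1: (4,2,6,3,5) (5,2,6,3,4) (6,2,4,3,5) (6,2,5,3,4) — 4.
Research=week 2: (4,1,6,3,5) (5,1,6,3,4) (6,1,4,3,5) (6,1,5,3,4) — 4.
Research=week 3: (4,1,6,2,5) (5,1,6,2,4) (6,1,4,2,5) (6,1,5,2,4) — 4.
Research=week 4: (1,2,6,3,5) (2,1,6,3,5) (3,1,6,2,5) — 3.
Summing: 4 + 4 + 4 + 3 = 15.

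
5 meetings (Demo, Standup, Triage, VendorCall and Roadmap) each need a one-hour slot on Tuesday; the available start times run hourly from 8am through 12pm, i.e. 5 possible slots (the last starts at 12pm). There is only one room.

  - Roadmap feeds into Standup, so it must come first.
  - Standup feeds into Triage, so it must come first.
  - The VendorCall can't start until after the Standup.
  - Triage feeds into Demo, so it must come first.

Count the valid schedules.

3

Enumerating: VendorCall in 12pm; Triage in 10am; Demo in 11am; Roadmap in 8am; Standup in 9am | Demo=12pm; Triage=10am; Roadmap=8am; VendorCall=11am; Standup=9am | Roadmap -> 8am; Demo -> 12pm; Triage -> 11am; Standup -> 9am; VendorCall -> 10am.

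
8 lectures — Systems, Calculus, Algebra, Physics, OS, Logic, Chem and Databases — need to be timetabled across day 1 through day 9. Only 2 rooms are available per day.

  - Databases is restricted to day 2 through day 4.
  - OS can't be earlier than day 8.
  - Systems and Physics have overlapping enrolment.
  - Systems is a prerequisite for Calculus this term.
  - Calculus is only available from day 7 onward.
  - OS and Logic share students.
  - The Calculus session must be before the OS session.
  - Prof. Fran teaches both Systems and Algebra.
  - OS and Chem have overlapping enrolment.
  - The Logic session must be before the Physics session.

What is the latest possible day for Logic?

day 8

Downstream work caps Logic at day 8.
Logic at day 8 is achievable: OS in day 9, Algebra in day 2, Databases in day 2, Calculus in day 7, Chem in day 1, Logic in day 8, Physics in day 9, Systems in day 1.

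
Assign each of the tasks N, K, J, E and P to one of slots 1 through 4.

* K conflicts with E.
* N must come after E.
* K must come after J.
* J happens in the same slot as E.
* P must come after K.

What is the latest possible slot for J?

2

Downstream work caps J at 2.
J at 2 is achievable: K -> 3; P -> 4; E -> 2; J -> 2; N -> 3.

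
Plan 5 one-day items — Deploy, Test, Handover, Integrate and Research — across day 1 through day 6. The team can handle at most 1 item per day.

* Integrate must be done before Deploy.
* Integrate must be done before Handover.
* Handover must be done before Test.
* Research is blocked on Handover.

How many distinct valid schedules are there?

Splitting on Deploy: it can be day 2 (8), day 3 (10), day 4 (10), day 5 (10), day 6 (10). Listing each branch's schedules as (Test, Handover, Integrate, Research) by day number:
Deploy=day 2: (4,3,1,5) (4,3,1,6) (5,3,1,4) (5,3,1,6) (5,4,1,6) (6,3,1,4) (6,3,1,5) (6,4,1,5) — 8.
Deploy=day 3: (4,2,1,5) (4,2,1,6) (5,2,1,4) (5,2,1,6) (5,4,1,6) (5,4,2,6) (6,2,1,4) (6,2,1,5) (6,4,1,5) (6,4,2,5) — 10.
Deploy=day 4: (3,2,1,5) (3,2,1,6) (5,2,1,3) (5,2,1,6) (5,3,1,6) (5,3,2,6) (6,2,1,3) (6,2,1,5) (6,3,1,5) (6,3,2,5) — 10.
Deploy=day 5: (3,2,1,4) (3,2,1,6) (4,2,1,3) (4,2,1,6) (4,3,1,6) (4,3,2,6) (6,2,1,3) (6,2,1,4) (6,3,1,4) (6,3,2,4) — 10.
Deploy=day 6: (3,2,1,4) (3,2,1,5) (4,2,1,3) (4,2,1,5) (4,3,1,5) (4,3,2,5) (5,2,1,3) (5,2,1,4) (5,3,1,4) (5,3,2,4) — 10.
Summing: 8 + 10 + 10 + 10 + 10 = 48.

48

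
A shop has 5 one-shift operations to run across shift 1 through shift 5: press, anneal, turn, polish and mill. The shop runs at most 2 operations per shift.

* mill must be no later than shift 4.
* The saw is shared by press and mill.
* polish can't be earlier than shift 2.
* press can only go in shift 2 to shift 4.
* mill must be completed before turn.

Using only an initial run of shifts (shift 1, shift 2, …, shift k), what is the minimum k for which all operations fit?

3

The precedence chain requires at least 2 distinct shifts.
With at most 2 per shift and 5 operations, at least 3 shifts are needed.
3 works (last occupied shift: shift 3): for example polish -> shift 2; press -> shift 2; turn -> shift 3; mill -> shift 1; anneal -> shift 1.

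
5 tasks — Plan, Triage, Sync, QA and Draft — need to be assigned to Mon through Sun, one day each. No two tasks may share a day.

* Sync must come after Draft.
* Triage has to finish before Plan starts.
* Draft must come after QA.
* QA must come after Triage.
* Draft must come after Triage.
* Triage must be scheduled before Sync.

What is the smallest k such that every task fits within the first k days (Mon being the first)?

5

The precedence chain requires at least 4 distinct days.
With at most 1 per day and 5 tasks, at least 5 days are needed.
5 works (last occupied day: Fri): for example Plan -> Fri; Sync -> Thu; Draft -> Wed; QA -> Tue; Triage -> Mon.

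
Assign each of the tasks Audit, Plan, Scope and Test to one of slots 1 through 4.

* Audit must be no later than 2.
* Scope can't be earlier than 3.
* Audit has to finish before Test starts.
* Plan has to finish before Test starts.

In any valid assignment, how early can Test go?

Precedence pushes Test to at least 2.
Test at 2 is achievable: Test -> 2; Scope -> 3; Audit -> 1; Plan -> 1.

2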